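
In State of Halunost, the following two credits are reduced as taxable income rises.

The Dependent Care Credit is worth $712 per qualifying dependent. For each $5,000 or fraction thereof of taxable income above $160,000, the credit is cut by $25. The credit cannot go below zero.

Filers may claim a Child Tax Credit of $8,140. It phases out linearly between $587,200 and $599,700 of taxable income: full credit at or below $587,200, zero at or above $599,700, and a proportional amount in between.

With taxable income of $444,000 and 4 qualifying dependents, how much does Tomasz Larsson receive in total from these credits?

$9,563

Dependent Care Credit: base = 4 × $712 = $2,848. income exceeds $160,000 by $284,000, which is 57 full-or-partial $5,000 increments; reduction = 57 × $25 = $1,425, leaving $1,423.
Child Tax Credit: $444,000 is at or below the $587,200 threshold, so the full $8,140 applies.
Total: $1,423 + $8,140 = $9,563.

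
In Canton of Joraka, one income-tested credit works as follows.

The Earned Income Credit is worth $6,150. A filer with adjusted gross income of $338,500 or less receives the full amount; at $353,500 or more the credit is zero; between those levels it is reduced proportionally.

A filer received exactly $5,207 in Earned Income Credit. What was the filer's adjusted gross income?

$340,800

$5,207 is 5,207/6,150 of the full $6,150, so 943/6,150 of the $15,000 range has been used: income = $338,500 + $15,000 × 943/6,150 = $340,800.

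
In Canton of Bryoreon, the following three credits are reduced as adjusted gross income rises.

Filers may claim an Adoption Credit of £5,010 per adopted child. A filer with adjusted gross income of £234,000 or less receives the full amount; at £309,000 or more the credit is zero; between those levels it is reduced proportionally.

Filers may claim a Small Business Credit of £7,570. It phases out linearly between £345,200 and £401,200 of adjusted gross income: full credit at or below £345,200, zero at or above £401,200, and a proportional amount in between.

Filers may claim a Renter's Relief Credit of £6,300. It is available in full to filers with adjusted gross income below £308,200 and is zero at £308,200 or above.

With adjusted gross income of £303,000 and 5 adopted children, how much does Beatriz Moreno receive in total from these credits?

Adoption Credit: base = 5 × £5,010 = £25,050. £303,000 is £69,000 into a £75,000 phase-out range, leaving 6,000/75,000 of the credit: £25,050 × 6,000/75,000 = £2,004.
Small Business Credit: £303,000 is at or below the £345,200 threshold, so the full £7,570 applies.
Renter's Relief Credit: £303,000 is below the £308,200 cutoff, so the full £6,300 applies.
Total: £2,004 + £7,570 + £6,300 = £15,874.

£15,874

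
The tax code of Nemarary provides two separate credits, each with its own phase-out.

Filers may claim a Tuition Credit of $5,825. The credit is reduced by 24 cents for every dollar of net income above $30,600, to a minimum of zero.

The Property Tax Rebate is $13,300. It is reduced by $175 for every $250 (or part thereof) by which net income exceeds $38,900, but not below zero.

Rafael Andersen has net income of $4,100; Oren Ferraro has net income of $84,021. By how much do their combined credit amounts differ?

$19,125

Rafael ($4,100): Tuition Credit: $4,100 is at or below the $30,600 threshold, so the full $5,825 applies. Property Tax Rebate: $4,100 is at or below the $38,900 threshold, so the full $13,300 applies. total $5,825 + $13,300 = $19,125
Oren ($84,021): Tuition Credit: 24% of the $53,421 excess over $30,600 is $12,821.04 ≥ base, so the credit is $0. Property Tax Rebate: income exceeds $38,900 by $45,121 → 181 increments × $175 = $31,675 ≥ base, so the credit is $0. total $0 + $0 = $0
Difference: |$19,125 − $0| = $19,125.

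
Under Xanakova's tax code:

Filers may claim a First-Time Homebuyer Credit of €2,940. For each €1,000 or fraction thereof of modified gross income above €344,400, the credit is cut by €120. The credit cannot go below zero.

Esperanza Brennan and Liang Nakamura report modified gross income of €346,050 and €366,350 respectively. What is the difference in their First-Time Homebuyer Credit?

Esperanza (€346,050): First-Time Homebuyer Credit: income exceeds €344,400 by €1,650, which is 2 full-or-partial €1,000 increments; reduction = 2 × €120 = €240, leaving €2,700.
Liang (€366,350): First-Time Homebuyer Credit: income exceeds €344,400 by €21,950, which is 22 full-or-partial €1,000 increments; reduction = 22 × €120 = €2,640, leaving €300.
Difference: |€2,700 − €300| = €2,400.

€2,400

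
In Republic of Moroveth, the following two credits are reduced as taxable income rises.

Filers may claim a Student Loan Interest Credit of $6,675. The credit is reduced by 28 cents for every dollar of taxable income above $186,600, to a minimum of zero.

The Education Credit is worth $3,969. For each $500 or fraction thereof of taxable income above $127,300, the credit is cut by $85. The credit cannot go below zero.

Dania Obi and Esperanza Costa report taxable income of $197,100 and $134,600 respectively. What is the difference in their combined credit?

$5,634

Dania ($197,100): Student Loan Interest Credit: 28% of the $10,500 excess over $186,600 is $2,940; credit = $6,675 − $2,940 = $3,735. Education Credit: income exceeds $127,300 by $69,800 → 140 increments × $85 = $11,900 ≥ base, so the credit is $0. total $3,735 + $0 = $3,735
Esperanza ($134,600): Student Loan Interest Credit: $134,600 is at or below the $186,600 threshold, so the full $6,675 applies. Education Credit: income exceeds $127,300 by $7,300, which is 15 full-or-partial $500 increments; reduction = 15 × $85 = $1,275, leaving $2,694. total $6,675 + $2,694 = $9,369
Difference: |$3,735 − $9,369| = $5,634.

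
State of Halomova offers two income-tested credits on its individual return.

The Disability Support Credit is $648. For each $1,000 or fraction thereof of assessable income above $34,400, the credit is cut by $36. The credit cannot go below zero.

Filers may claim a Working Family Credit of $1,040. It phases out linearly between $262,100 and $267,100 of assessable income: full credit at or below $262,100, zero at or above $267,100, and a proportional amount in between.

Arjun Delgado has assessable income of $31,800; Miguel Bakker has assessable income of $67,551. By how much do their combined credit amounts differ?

Arjun ($31,800): Disability Support Credit: $31,800 is at or below the $34,400 threshold, so the full $648 applies. Working Family Credit: $31,800 is at or below the $262,100 threshold, so the full $1,040 applies. total $648 + $1,040 = $1,688
Miguel ($67,551): Disability Support Credit: income exceeds $34,400 by $33,151 → 34 increments × $36 = $1,224 ≥ base, so the credit is $0. Working Family Credit: $67,551 is at or below the $262,100 threshold, so the full $1,040 applies. total $0 + $1,040 = $1,040
Difference: |$1,688 − $1,040| = $648.

$648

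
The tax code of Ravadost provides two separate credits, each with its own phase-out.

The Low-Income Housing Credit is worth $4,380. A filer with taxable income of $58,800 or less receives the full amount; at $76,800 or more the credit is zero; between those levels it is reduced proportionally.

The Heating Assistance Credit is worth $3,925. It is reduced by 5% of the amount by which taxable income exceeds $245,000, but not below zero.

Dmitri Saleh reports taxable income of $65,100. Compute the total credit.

Low-Income Housing Credit: $65,100 is $6,300 into a $18,000 phase-out range, leaving 11,700/18,000 of the credit: $4,380 × 11,700/18,000 = $2,847.
Heating Assistance Credit: $65,100 is at or below the $245,000 threshold, so the full $3,925 applies.
Total: $2,847 + $3,925 = $6,772.

$6,772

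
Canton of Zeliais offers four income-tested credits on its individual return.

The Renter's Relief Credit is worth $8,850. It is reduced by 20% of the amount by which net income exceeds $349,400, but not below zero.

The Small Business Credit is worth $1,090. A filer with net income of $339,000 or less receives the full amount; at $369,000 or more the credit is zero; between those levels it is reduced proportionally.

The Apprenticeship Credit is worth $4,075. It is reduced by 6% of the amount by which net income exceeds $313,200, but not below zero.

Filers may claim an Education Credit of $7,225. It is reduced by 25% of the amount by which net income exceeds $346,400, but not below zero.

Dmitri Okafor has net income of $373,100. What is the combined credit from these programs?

Renter's Relief Credit: 20% of the $23,700 excess over $349,400 is $4,740; credit = $8,850 − $4,740 = $4,110.
Small Business Credit: $373,100 is at or above $369,000, so the credit is $0.
Apprenticeship Credit: 6% of the $59,900 excess over $313,200 is $3,594; credit = $4,075 − $3,594 = $481.
Education Credit: 25% of the $26,700 excess over $346,400 is $6,675; credit = $7,225 − $6,675 = $550.
Total: $4,110 + $0 + $481 + $550 = $5,141.

$5,141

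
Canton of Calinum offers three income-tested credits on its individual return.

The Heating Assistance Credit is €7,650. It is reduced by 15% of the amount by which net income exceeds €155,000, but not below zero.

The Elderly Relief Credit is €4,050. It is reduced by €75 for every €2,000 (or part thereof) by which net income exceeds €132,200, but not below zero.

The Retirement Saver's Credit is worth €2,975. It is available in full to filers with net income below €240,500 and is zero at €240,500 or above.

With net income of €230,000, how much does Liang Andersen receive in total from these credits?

€3,350

Heating Assistance Credit: 15% of the €75,000 excess over €155,000 is €11,250 ≥ base, so the credit is €0.
Elderly Relief Credit: income exceeds €132,200 by €97,800, which is 49 full-or-partial €2,000 increments; reduction = 49 × €75 = €3,675, leaving €375.
Retirement Saver's Credit: €230,000 is below the €240,500 cutoff, so the full €2,975 applies.
Total: €0 + €375 + €2,975 = €3,350.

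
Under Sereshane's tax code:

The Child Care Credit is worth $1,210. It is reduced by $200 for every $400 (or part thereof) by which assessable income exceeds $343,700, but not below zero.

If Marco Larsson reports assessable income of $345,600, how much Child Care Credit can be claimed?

Child Care Credit: income exceeds $343,700 by $1,900, which is 5 full-or-partial $400 increments; reduction = 5 × $200 = $1,000, leaving $210.

$210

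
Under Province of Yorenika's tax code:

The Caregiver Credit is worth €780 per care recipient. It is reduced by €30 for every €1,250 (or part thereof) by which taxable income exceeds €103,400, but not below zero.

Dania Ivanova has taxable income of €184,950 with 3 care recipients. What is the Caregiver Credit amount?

€360

Caregiver Credit: base = 3 × €780 = €2,340. income exceeds €103,400 by €81,550, which is 66 full-or-partial €1,250 increments; reduction = 66 × €30 = €1,980, leaving €360.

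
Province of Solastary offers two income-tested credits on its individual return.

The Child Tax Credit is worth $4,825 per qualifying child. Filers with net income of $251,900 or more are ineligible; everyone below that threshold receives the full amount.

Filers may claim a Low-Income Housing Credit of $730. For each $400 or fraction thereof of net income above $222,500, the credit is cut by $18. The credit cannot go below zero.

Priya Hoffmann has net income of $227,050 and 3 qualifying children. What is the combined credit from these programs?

$14,989

Child Tax Credit: base = 3 × $4,825 = $14,475. $227,050 is below the $251,900 cutoff, so the full $14,475 applies.
Low-Income Housing Credit: income exceeds $222,500 by $4,550, which is 12 full-or-partial $400 increments; reduction = 12 × $18 = $216, leaving $514.
Total: $14,475 + $514 = $14,989.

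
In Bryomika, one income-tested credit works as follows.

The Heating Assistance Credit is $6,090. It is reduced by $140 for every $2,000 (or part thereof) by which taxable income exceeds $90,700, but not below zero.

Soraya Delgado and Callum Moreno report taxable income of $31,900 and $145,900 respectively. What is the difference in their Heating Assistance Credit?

Soraya ($31,900): Heating Assistance Credit: $31,900 is at or below the $90,700 threshold, so the full $6,090 applies.
Callum ($145,900): Heating Assistance Credit: income exceeds $90,700 by $55,200, which is 28 full-or-partial $2,000 increments; reduction = 28 × $140 = $3,920, leaving $2,170.
Difference: |$6,090 − $2,170| = $3,920.

$3,920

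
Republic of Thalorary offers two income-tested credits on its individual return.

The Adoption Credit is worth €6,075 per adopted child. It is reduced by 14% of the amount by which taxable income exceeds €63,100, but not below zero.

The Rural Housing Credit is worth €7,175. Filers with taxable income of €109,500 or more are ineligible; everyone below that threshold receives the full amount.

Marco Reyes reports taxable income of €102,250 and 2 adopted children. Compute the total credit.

€13,844

Adoption Credit: base = 2 × €6,075 = €12,150. 14% of the €39,150 excess over €63,100 is €5,481; credit = €12,150 − €5,481 = €6,669.
Rural Housing Credit: €102,250 is below the €109,500 cutoff, so the full €7,175 applies.
Total: €6,669 + €7,175 = €13,844.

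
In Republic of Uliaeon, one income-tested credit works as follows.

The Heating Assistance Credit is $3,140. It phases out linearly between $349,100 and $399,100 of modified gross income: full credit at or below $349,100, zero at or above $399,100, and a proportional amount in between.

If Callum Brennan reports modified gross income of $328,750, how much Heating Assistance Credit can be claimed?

Heating Assistance Credit: $328,750 is at or below the $349,100 threshold, so the full $3,140 applies.

$3,140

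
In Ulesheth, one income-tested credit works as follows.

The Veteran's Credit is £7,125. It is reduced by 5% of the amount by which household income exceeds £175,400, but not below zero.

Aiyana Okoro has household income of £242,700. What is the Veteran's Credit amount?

Veteran's Credit: 5% of the £67,300 excess over £175,400 is £3,365; credit = £7,125 − £3,365 = £3,760.

£3,760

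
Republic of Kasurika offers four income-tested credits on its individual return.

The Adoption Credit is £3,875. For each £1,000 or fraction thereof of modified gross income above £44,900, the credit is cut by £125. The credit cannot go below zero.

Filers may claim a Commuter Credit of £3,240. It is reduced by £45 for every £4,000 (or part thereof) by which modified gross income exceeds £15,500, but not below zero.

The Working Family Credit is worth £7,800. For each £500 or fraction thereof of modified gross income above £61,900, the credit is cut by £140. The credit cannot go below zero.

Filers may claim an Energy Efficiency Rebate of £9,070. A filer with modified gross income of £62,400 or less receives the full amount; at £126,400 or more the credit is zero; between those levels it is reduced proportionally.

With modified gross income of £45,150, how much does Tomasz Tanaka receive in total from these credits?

Adoption Credit: income exceeds £44,900 by £250, which is 1 full-or-partial £1,000 increment; reduction = 1 × £125 = £125, leaving £3,750.
Commuter Credit: income exceeds £15,500 by £29,650, which is 8 full-or-partial £4,000 increments; reduction = 8 × £45 = £360, leaving £2,880.
Working Family Credit: £45,150 is at or below the £61,900 threshold, so the full £7,800 applies.
Energy Efficiency Rebate: £45,150 is at or below the £62,400 threshold, so the full £9,070 applies.
Total: £3,750 + £2,880 + £7,800 + £9,070 = £23,500.

£23,500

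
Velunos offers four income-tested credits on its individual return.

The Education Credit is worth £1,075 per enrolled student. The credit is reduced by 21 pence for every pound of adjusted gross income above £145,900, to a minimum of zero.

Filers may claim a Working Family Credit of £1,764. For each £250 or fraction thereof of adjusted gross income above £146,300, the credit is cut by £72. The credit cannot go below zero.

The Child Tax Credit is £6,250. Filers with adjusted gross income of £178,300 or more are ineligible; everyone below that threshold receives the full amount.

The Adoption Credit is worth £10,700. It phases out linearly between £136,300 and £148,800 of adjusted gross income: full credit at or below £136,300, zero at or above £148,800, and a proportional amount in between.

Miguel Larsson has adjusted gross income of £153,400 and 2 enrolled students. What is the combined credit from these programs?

£6,825

Education Credit: base = 2 × £1,075 = £2,150. 21% of the £7,500 excess over £145,900 is £1,575; credit = £2,150 − £1,575 = £575.
Working Family Credit: income exceeds £146,300 by £7,100 → 29 increments × £72 = £2,088 ≥ base, so the credit is £0.
Child Tax Credit: £153,400 is below the £178,300 cutoff, so the full £6,250 applies.
Adoption Credit: £153,400 is at or above £148,800, so the credit is £0.
Total: £575 + £0 + £6,250 + £0 = £6,825.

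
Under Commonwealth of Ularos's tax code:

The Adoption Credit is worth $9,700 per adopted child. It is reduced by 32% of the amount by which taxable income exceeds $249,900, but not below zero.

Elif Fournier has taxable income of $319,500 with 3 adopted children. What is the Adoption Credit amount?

Adoption Credit: base = 3 × $9,700 = $29,100. 32% of the $69,600 excess over $249,900 is $22,272; credit = $29,100 − $22,272 = $6,828.

$6,828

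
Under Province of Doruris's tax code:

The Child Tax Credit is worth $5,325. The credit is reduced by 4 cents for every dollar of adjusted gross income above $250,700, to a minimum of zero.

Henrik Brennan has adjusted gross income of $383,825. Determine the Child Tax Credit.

Child Tax Credit: 4% of the $133,125 excess over $250,700 is $5,325 ≥ base, so the credit is $0.

$0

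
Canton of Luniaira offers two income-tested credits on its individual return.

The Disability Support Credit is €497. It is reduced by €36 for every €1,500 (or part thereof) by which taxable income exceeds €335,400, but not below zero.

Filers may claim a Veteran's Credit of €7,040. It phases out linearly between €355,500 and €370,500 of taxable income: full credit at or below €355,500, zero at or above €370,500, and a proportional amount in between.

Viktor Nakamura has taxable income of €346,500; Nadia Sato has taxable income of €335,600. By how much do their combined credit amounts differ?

€252

Viktor (€346,500): Disability Support Credit: income exceeds €335,400 by €11,100, which is 8 full-or-partial €1,500 increments; reduction = 8 × €36 = €288, leaving €209. Veteran's Credit: €346,500 is at or below the €355,500 threshold, so the full €7,040 applies. total €209 + €7,040 = €7,249
Nadia (€335,600): Disability Support Credit: income exceeds €335,400 by €200, which is 1 full-or-partial €1,500 increment; reduction = 1 × €36 = €36, leaving €461. Veteran's Credit: €335,600 is at or below the €355,500 threshold, so the full €7,040 applies. total €461 + €7,040 = €7,501
Difference: |€7,249 − €7,501| = €252.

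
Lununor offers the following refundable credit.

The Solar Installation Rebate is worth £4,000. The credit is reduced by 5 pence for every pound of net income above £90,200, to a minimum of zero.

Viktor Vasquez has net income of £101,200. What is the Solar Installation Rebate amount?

£3,450

Solar Installation Rebate: 5% of the £11,000 excess over £90,200 is £550; credit = £4,000 − £550 = £3,450.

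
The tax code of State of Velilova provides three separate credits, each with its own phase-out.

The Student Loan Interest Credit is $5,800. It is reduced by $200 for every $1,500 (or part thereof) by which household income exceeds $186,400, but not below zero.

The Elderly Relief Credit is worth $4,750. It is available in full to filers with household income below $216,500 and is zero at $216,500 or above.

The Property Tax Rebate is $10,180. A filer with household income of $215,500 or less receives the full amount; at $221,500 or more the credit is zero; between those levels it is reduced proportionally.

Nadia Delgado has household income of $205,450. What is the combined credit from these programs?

Student Loan Interest Credit: income exceeds $186,400 by $19,050, which is 13 full-or-partial $1,500 increments; reduction = 13 × $200 = $2,600, leaving $3,200.
Elderly Relief Credit: $205,450 is below the $216,500 cutoff, so the full $4,750 applies.
Property Tax Rebate: $205,450 is at or below the $215,500 threshold, so the full $10,180 applies.
Total: $3,200 + $4,750 + $10,180 = $18,130.

$18,130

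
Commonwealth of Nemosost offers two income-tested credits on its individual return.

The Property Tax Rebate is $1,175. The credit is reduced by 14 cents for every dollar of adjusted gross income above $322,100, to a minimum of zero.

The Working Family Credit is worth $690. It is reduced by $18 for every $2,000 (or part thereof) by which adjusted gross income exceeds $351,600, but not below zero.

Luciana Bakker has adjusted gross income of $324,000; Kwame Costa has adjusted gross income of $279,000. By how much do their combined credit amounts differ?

$266

Luciana ($324,000): Property Tax Rebate: 14% of the $1,900 excess over $322,100 is $266; credit = $1,175 − $266 = $909. Working Family Credit: $324,000 is at or below the $351,600 threshold, so the full $690 applies. total $909 + $690 = $1,599
Kwame ($279,000): Property Tax Rebate: $279,000 is at or below the $322,100 threshold, so the full $1,175 applies. Working Family Credit: $279,000 is at or below the $351,600 threshold, so the full $690 applies. total $1,175 + $690 = $1,865
Difference: |$1,599 − $1,865| = $266.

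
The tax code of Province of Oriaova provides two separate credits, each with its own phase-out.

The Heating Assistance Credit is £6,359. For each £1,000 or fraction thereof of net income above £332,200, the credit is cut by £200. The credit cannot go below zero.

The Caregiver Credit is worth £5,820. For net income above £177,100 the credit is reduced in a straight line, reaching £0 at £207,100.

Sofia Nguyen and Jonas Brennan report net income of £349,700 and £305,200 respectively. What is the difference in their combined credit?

£3,600

Sofia (£349,700): Heating Assistance Credit: income exceeds £332,200 by £17,500, which is 18 full-or-partial £1,000 increments; reduction = 18 × £200 = £3,600, leaving £2,759. Caregiver Credit: £349,700 is at or above £207,100, so the credit is £0. total £2,759 + £0 = £2,759
Jonas (£305,200): Heating Assistance Credit: £305,200 is at or below the £332,200 threshold, so the full £6,359 applies. Caregiver Credit: £305,200 is at or above £207,100, so the credit is £0. total £6,359 + £0 = £6,359
Difference: |£2,759 − £6,359| = £3,600.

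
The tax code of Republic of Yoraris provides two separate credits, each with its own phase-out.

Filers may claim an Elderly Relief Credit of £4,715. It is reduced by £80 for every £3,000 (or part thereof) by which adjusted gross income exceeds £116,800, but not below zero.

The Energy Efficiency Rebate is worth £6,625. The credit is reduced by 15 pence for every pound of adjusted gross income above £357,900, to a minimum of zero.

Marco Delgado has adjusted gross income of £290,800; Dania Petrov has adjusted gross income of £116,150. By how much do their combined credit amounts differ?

Marco (£290,800): Elderly Relief Credit: income exceeds £116,800 by £174,000, which is 58 full-or-partial £3,000 increments; reduction = 58 × £80 = £4,640, leaving £75. Energy Efficiency Rebate: £290,800 is at or below the £357,900 threshold, so the full £6,625 applies. total £75 + £6,625 = £6,700
Dania (£116,150): Elderly Relief Credit: £116,150 is at or below the £116,800 threshold, so the full £4,715 applies. Energy Efficiency Rebate: £116,150 is at or below the £357,900 threshold, so the full £6,625 applies. total £4,715 + £6,625 = £11,340
Difference: |£6,700 − £11,340| = £4,640.

£4,640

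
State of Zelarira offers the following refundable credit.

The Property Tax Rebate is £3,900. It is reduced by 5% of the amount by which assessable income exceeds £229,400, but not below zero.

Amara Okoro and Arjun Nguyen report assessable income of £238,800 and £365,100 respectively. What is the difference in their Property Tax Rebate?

Amara (£238,800): Property Tax Rebate: 5% of the £9,400 excess over £229,400 is £470; credit = £3,900 − £470 = £3,430.
Arjun (£365,100): Property Tax Rebate: 5% of the £135,700 excess over £229,400 is £6,785 ≥ base, so the credit is £0.
Difference: |£3,430 − £0| = £3,430.

£3,430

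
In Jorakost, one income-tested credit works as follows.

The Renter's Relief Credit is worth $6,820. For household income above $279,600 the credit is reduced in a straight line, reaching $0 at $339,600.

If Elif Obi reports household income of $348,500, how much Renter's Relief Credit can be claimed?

$0

Renter's Relief Credit: $348,500 is at or above $339,600, so the credit is $0.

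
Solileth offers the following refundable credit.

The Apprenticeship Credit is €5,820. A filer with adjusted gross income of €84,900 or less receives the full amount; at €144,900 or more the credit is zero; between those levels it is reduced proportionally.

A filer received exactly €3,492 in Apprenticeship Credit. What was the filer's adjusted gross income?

€108,900

€3,492 is 3,492/5,820 of the full €5,820, so 2,328/5,820 of the €60,000 range has been used: income = €84,900 + €60,000 × 2,328/5,820 = €108,900.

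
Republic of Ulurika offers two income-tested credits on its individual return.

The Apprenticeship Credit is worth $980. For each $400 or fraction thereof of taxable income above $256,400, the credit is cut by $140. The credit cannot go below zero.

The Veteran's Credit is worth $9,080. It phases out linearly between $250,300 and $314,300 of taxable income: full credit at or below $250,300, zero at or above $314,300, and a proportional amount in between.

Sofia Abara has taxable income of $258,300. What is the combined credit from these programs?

$8,225

Apprenticeship Credit: income exceeds $256,400 by $1,900, which is 5 full-or-partial $400 increments; reduction = 5 × $140 = $700, leaving $280.
Veteran's Credit: $258,300 is $8,000 into a $64,000 phase-out range, leaving 56,000/64,000 of the credit: $9,080 × 56,000/64,000 = $7,945.
Total: $280 + $7,945 = $8,225.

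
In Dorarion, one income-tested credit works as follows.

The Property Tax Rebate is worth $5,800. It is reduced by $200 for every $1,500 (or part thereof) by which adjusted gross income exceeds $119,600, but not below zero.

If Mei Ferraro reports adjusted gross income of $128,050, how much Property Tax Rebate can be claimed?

$4,600

Property Tax Rebate: income exceeds $119,600 by $8,450, which is 6 full-or-partial $1,500 increments; reduction = 6 × $200 = $1,200, leaving $4,600.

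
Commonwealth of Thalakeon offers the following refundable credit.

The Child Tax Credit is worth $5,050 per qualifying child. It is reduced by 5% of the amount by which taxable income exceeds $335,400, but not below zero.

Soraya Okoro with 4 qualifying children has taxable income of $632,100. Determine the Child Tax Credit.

$5,365

Child Tax Credit: base = 4 × $5,050 = $20,200. 5% of the $296,700 excess over $335,400 is $14,835; credit = $20,200 − $14,835 = $5,365.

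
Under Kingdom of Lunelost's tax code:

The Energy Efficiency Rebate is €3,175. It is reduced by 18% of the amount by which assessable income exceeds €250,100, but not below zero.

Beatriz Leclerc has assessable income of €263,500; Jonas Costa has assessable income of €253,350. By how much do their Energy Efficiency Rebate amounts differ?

Beatriz (€263,500): Energy Efficiency Rebate: 18% of the €13,400 excess over €250,100 is €2,412; credit = €3,175 − €2,412 = €763.
Jonas (€253,350): Energy Efficiency Rebate: 18% of the €3,250 excess over €250,100 is €585; credit = €3,175 − €585 = €2,590.
Difference: |€763 − €2,590| = €1,827.

€1,827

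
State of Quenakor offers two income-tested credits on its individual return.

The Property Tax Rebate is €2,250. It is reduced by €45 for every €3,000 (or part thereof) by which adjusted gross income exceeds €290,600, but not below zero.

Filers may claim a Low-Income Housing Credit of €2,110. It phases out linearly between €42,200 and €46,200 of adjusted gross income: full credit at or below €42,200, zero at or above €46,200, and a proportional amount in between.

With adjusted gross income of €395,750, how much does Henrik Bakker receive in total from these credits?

Property Tax Rebate: income exceeds €290,600 by €105,150, which is 36 full-or-partial €3,000 increments; reduction = 36 × €45 = €1,620, leaving €630.
Low-Income Housing Credit: €395,750 is at or above €46,200, so the credit is €0.
Total: €630 + €0 = €630.

€630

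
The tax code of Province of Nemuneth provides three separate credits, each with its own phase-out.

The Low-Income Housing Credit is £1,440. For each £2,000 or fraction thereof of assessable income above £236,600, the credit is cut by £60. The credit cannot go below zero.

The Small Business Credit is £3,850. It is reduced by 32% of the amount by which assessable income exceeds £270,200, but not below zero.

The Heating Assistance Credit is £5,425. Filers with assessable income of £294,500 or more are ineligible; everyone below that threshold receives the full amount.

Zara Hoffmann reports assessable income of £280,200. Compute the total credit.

£6,195

Low-Income Housing Credit: income exceeds £236,600 by £43,600, which is 22 full-or-partial £2,000 increments; reduction = 22 × £60 = £1,320, leaving £120.
Small Business Credit: 32% of the £10,000 excess over £270,200 is £3,200; credit = £3,850 − £3,200 = £650.
Heating Assistance Credit: £280,200 is below the £294,500 cutoff, so the full £5,425 applies.
Total: £120 + £650 + £5,425 = £6,195.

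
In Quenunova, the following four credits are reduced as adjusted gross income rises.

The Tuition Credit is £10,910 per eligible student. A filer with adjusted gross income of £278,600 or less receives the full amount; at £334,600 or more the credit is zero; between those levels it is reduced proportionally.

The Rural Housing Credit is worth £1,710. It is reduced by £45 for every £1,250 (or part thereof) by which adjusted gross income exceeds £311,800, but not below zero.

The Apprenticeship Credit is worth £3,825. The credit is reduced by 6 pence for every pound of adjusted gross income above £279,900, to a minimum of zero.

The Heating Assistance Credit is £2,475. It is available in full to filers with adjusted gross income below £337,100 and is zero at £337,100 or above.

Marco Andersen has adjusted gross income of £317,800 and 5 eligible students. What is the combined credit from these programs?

£21,876

Tuition Credit: base = 5 × £10,910 = £54,550. £317,800 is £39,200 into a £56,000 phase-out range, leaving 16,800/56,000 of the credit: £54,550 × 16,800/56,000 = £16,365.
Rural Housing Credit: income exceeds £311,800 by £6,000, which is 5 full-or-partial £1,250 increments; reduction = 5 × £45 = £225, leaving £1,485.
Apprenticeship Credit: 6% of the £37,900 excess over £279,900 is £2,274; credit = £3,825 − £2,274 = £1,551.
Heating Assistance Credit: £317,800 is below the £337,100 cutoff, so the full £2,475 applies.
Total: £16,365 + £1,485 + £1,551 + £2,475 = £21,876.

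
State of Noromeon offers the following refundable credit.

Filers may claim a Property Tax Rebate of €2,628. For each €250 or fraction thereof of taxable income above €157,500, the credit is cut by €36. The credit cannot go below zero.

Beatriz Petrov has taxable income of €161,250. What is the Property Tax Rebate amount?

€2,088

Property Tax Rebate: income exceeds €157,500 by €3,750, which is 15 full-or-partial €250 increments; reduction = 15 × €36 = €540, leaving €2,088.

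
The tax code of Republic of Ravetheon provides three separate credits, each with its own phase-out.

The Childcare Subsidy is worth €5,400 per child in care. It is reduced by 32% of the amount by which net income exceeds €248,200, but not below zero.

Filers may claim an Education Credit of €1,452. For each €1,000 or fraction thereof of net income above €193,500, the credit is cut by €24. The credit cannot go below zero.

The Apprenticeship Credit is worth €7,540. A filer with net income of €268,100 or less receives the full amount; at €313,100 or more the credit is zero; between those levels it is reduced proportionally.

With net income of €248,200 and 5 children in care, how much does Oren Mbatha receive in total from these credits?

Childcare Subsidy: base = 5 × €5,400 = €27,000. €248,200 is at or below the €248,200 threshold, so the full €27,000 applies.
Education Credit: income exceeds €193,500 by €54,700, which is 55 full-or-partial €1,000 increments; reduction = 55 × €24 = €1,320, leaving €132.
Apprenticeship Credit: €248,200 is at or below the €268,100 threshold, so the full €7,540 applies.
Total: €27,000 + €132 + €7,540 = €34,672.

€34,672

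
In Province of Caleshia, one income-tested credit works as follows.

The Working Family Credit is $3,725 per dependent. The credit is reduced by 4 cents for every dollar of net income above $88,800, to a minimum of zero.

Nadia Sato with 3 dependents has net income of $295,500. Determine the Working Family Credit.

$2,907

Working Family Credit: base = 3 × $3,725 = $11,175. 4% of the $206,700 excess over $88,800 is $8,268; credit = $11,175 − $8,268 = $2,907.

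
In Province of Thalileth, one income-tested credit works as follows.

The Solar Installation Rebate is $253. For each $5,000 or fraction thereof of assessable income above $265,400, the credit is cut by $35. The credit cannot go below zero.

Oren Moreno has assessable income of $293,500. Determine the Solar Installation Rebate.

$43

Solar Installation Rebate: income exceeds $265,400 by $28,100, which is 6 full-or-partial $5,000 increments; reduction = 6 × $35 = $210, leaving $43.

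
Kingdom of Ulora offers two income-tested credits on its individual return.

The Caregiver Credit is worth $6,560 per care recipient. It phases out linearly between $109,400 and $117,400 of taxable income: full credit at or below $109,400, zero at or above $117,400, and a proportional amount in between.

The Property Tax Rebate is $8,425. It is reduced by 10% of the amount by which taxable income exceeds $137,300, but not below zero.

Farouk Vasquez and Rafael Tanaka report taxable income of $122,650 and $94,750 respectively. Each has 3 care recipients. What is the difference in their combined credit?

$19,680

Farouk ($122,650): Caregiver Credit: base = 3 × $6,560 = $19,680. $122,650 is at or above $117,400, so the credit is $0. Property Tax Rebate: $122,650 is at or below the $137,300 threshold, so the full $8,425 applies. total $0 + $8,425 = $8,425
Rafael ($94,750): Caregiver Credit: base = 3 × $6,560 = $19,680. $94,750 is at or below the $109,400 threshold, so the full $19,680 applies. Property Tax Rebate: $94,750 is at or below the $137,300 threshold, so the full $8,425 applies. total $19,680 + $8,425 = $28,105
Difference: |$8,425 − $28,105| = $19,680.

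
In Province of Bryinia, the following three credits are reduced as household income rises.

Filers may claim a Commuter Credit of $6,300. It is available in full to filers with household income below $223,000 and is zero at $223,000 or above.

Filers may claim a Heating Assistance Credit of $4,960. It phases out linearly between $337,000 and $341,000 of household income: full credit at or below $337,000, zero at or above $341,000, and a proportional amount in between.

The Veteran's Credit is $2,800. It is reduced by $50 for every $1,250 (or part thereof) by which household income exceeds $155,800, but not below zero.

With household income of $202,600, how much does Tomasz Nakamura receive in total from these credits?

$12,160

Commuter Credit: $202,600 is below the $223,000 cutoff, so the full $6,300 applies.
Heating Assistance Credit: $202,600 is at or below the $337,000 threshold, so the full $4,960 applies.
Veteran's Credit: income exceeds $155,800 by $46,800, which is 38 full-or-partial $1,250 increments; reduction = 38 × $50 = $1,900, leaving $900.
Total: $6,300 + $4,960 + $900 = $12,160.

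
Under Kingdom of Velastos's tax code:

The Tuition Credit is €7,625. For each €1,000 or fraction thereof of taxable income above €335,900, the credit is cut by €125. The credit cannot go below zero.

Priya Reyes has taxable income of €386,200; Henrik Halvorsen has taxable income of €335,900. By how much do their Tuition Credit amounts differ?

Priya (€386,200): Tuition Credit: income exceeds €335,900 by €50,300, which is 51 full-or-partial €1,000 increments; reduction = 51 × €125 = €6,375, leaving €1,250.
Henrik (€335,900): Tuition Credit: €335,900 is at or below the €335,900 threshold, so the full €7,625 applies.
Difference: |€1,250 − €7,625| = €6,375.

€6,375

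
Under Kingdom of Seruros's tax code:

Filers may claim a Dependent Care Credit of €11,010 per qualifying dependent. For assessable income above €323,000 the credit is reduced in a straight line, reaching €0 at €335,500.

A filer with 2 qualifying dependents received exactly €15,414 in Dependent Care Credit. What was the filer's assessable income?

€326,750

Full credit = 2 × €11,010 = €22,020.
€15,414 is 15,414/22,020 of the full €22,020, so 6,606/22,020 of the €12,500 range has been used: income = €323,000 + €12,500 × 6,606/22,020 = €326,750.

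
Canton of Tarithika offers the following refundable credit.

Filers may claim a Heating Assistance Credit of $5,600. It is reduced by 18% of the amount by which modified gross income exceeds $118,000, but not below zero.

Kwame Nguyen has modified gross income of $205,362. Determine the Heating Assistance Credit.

$0

Heating Assistance Credit: 18% of the $87,362 excess over $118,000 is $15,725.16 ≥ base, so the credit is $0.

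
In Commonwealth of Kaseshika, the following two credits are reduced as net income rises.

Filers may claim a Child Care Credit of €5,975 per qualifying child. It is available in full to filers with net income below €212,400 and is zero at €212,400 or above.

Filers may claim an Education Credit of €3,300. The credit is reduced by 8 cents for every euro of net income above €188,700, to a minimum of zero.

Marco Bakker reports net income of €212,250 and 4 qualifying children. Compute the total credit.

Child Care Credit: base = 4 × €5,975 = €23,900. €212,250 is below the €212,400 cutoff, so the full €23,900 applies.
Education Credit: 8% of the €23,550 excess over €188,700 is €1,884; credit = €3,300 − €1,884 = €1,416.
Total: €23,900 + €1,416 = €25,316.

€25,316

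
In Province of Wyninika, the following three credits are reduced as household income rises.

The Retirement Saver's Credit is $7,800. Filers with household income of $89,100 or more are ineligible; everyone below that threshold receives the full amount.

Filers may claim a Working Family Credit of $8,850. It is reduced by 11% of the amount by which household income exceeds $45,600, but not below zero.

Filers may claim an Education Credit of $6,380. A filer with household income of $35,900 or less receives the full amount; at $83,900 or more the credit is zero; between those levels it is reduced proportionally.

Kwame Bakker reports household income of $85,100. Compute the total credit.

Retirement Saver's Credit: $85,100 is below the $89,100 cutoff, so the full $7,800 applies.
Working Family Credit: 11% of the $39,500 excess over $45,600 is $4,345; credit = $8,850 − $4,345 = $4,505.
Education Credit: $85,100 is at or above $83,900, so the credit is $0.
Total: $7,800 + $4,505 + $0 = $12,305.

$12,305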